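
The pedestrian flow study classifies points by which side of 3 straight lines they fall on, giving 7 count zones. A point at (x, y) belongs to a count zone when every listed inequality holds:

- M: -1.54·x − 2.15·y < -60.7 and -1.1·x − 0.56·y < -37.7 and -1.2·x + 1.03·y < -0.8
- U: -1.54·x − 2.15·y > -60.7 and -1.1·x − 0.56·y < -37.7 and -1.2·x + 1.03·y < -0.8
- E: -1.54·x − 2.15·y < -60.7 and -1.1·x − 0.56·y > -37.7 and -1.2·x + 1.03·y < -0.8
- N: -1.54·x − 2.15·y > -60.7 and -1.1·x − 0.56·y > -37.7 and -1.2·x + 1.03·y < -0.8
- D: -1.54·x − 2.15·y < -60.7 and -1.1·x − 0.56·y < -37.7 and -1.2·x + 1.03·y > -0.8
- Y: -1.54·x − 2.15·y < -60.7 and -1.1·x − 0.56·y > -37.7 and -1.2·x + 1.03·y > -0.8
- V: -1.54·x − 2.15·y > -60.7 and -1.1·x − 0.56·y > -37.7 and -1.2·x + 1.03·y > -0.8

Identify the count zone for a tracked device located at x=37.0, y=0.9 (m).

U

-1.54·37.0 − 2.15·0.9 = -58.915, which is > -60.7
-1.1·37.0 − 0.56·0.9 = -41.204, which is < -37.7
-1.2·37.0 + 1.03·0.9 = -43.473, which is < -0.8
This sign pattern matches U.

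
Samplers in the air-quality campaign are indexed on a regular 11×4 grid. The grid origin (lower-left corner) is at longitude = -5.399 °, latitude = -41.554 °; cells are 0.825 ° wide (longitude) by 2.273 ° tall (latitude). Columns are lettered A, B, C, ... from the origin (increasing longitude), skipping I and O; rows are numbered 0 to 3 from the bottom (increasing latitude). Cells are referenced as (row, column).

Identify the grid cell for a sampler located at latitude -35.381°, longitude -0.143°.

(2, G)

Column index: ⌊(-0.143 − -5.399) / 0.825⌋ = ⌊6.371⌋ = 6 → column G
Row offset from origin: ⌊(-35.381 − -41.554) / 2.273⌋ = ⌊2.716⌋ = 2 → row 2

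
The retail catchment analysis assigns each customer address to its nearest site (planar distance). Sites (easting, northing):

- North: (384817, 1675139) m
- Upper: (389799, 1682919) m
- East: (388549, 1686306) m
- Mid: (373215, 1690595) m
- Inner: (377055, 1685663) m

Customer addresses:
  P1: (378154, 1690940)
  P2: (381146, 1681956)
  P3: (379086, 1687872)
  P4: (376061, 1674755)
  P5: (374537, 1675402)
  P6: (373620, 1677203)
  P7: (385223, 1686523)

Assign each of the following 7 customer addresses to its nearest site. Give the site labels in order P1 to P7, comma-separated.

P1 → Mid (d²=24512746.00)
P2 → Inner (d²=30478130.00)
P3 → Inner (d²=9004642.00)
P4 → North (d²=76814992.00)
P5 → North (d²=105747569.00)
P6 → Inner (d²=83370825.00)
P7 → East (d²=11109365.00)

Mid, Inner, Inner, North, North, Inner, East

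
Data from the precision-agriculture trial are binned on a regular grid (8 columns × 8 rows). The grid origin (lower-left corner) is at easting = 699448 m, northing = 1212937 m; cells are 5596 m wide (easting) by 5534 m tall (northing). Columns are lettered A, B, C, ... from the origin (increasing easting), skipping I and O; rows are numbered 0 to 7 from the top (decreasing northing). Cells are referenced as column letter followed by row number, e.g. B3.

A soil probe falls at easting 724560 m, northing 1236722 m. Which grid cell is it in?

E3

Column index: ⌊(724560 − 699448) / 5596⌋ = ⌊4.487⌋ = 4 → column E
Row offset from origin: ⌊(1236722 − 1212937) / 5534⌋ = ⌊4.298⌋ = 4 → row 3 (counted from top)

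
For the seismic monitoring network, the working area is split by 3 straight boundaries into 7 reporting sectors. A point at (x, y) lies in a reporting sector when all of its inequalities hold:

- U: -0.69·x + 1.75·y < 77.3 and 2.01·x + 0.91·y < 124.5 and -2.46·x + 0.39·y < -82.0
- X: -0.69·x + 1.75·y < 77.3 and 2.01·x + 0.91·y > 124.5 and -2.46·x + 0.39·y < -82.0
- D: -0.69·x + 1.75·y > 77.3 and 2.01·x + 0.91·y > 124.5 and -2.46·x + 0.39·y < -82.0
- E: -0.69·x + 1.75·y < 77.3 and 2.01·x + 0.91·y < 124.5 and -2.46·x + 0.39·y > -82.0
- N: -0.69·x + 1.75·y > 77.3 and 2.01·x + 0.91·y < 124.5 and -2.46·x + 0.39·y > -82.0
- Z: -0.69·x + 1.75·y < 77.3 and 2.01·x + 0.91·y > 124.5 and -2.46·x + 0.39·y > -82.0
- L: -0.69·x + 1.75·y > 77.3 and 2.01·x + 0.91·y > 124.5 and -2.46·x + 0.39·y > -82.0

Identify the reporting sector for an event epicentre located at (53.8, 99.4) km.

-0.69·53.8 + 1.75·99.4 = 136.828, which is > 77.3
2.01·53.8 + 0.91·99.4 = 198.592, which is > 124.5
-2.46·53.8 + 0.39·99.4 = -93.582, which is < -82.0
This sign pattern matches D.

D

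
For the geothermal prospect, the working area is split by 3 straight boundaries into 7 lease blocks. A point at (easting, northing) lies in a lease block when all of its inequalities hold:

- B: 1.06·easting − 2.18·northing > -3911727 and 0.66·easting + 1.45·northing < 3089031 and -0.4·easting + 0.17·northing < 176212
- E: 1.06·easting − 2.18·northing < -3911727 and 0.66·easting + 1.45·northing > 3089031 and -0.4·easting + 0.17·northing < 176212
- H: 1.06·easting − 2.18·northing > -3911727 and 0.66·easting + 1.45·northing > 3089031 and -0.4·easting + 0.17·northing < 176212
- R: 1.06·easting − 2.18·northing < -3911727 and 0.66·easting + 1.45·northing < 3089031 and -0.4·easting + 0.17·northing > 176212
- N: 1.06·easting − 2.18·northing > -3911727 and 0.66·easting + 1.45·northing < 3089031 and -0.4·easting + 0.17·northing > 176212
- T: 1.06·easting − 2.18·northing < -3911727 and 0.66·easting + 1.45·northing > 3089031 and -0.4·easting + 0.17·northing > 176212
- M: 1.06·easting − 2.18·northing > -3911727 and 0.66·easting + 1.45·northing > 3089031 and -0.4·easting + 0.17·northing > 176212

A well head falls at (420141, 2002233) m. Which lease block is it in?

E

1.06·420141 − 2.18·2002233 = -3919518.480, which is < -3911727
0.66·420141 + 1.45·2002233 = 3180530.910, which is > 3089031
-0.4·420141 + 0.17·2002233 = 172323.210, which is < 176212
This sign pattern matches E.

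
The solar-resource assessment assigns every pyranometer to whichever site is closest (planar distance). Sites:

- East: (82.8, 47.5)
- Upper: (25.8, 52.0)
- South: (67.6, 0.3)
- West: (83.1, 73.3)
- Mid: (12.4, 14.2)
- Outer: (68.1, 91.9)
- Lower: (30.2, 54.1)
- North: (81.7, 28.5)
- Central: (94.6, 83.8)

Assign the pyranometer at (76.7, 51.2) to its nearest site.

East

Squared distances to each site:
East: 50.900; Upper: 2591.450; South: 2673.620; West: 529.370; Mid: 5503.490; Outer: 1730.450; Lower: 2170.660; North: 540.290; Central: 1383.170.
Minimum at East.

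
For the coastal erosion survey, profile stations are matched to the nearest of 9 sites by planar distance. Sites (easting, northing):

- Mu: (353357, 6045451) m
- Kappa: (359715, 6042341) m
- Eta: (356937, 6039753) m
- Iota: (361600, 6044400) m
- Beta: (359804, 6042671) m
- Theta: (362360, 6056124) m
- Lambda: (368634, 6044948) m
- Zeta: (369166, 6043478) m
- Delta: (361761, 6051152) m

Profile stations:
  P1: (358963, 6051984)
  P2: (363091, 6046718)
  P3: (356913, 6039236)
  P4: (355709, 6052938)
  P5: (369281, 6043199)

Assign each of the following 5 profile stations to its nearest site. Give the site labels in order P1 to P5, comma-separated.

Delta, Iota, Eta, Delta, Zeta

P1 → Delta (d²=8521028.00)
P2 → Iota (d²=7596205.00)
P3 → Eta (d²=267865.00)
P4 → Delta (d²=39816500.00)
P5 → Zeta (d²=91066.00)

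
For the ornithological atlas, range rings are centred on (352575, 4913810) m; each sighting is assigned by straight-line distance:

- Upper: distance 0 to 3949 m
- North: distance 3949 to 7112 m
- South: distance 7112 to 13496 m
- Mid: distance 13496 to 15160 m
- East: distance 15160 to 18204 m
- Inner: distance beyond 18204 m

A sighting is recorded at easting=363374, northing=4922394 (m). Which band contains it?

Distance = √((363374−352575)² + (4922394−4913810)²) = √(116618401.000 + 73685056.000) = 13795.052 m.
13496 ≤ 13795.052 < 15160 → Mid.

Mid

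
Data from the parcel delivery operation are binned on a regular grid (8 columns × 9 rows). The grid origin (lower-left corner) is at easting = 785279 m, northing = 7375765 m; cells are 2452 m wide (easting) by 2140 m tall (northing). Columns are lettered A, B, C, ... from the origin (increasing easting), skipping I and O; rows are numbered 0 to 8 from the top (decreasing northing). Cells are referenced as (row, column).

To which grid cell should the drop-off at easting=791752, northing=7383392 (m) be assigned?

(5, C)

Column index: ⌊(791752 − 785279) / 2452⌋ = ⌊2.640⌋ = 2 → column C
Row offset from origin: ⌊(7383392 − 7375765) / 2140⌋ = ⌊3.564⌋ = 3 → row 5 (counted from top)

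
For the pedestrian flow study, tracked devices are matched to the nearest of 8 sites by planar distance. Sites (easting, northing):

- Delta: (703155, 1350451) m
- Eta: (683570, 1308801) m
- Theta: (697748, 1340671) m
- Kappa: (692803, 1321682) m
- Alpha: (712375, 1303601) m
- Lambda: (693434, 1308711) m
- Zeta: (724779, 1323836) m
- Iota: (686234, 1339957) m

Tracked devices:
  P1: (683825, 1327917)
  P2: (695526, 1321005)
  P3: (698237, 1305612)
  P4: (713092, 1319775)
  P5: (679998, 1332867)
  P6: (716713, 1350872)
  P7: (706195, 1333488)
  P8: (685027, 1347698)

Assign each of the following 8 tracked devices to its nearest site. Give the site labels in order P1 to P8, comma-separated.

Kappa, Kappa, Lambda, Zeta, Iota, Delta, Theta, Iota

P1 → Kappa (d²=119479709.00)
P2 → Kappa (d²=7873058.00)
P3 → Lambda (d²=32672610.00)
P4 → Zeta (d²=153077690.00)
P5 → Iota (d²=89155796.00)
P6 → Delta (d²=183996605.00)
P7 → Theta (d²=122947298.00)
P8 → Iota (d²=61379930.00)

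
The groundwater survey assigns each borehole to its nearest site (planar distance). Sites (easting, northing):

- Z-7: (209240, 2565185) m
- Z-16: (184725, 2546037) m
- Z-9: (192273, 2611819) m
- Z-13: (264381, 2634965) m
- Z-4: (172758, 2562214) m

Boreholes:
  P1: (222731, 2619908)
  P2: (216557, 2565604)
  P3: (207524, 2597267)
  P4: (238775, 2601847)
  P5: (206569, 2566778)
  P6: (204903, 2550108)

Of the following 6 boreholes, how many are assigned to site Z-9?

2

P1 → Z-9
P2 → Z-7
P3 → Z-9
P4 → Z-13
P5 → Z-7
P6 → Z-7
2 of the 6 go to Z-9.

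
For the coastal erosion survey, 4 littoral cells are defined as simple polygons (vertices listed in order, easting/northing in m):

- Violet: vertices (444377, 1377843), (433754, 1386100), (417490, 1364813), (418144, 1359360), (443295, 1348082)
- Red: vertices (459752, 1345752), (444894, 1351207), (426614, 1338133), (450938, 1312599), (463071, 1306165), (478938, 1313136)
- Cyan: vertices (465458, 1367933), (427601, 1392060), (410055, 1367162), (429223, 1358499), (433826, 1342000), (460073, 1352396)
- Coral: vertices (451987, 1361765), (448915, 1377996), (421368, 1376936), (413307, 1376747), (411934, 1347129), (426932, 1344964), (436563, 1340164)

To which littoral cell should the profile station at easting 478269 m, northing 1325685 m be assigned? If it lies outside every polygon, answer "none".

Cast a ray rightward from (478269, 1325685). For each polygon, the edges (by vertex number in listed order) whose endpoints lie on opposite sides of northing = 1325685, where each meets that height, and whether that is right or left of the point:
Violet: no edge straddles that height → 0 crossings.
Red: 3–4 at easting≈438472.1 (left), 6–1 at easting≈471556.2 (left) → 0 crossings.
Cyan: no edge straddles that height → 0 crossings.
Coral: no edge straddles that height → 0 crossings.
All counts are even, so the point lies outside every listed polygon.

none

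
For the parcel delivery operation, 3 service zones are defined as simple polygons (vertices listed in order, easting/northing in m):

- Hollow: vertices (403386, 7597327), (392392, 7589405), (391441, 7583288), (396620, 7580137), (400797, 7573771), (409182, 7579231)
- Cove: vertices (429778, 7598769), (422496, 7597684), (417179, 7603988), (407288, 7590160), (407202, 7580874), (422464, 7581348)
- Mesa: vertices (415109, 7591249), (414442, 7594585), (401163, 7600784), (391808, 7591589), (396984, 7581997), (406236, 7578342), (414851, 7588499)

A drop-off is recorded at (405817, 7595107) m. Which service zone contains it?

Mesa

Cast a ray rightward from (405817, 7595107). For each polygon, the edges (by vertex number in listed order) whose endpoints lie on opposite sides of northing = 7595107, where each meets that height, and whether that is right or left of the point:
Hollow: 1–2 at easting≈400305.1 (left), 6–1 at easting≈404097.0 (left) → 0 crossings.
Cove: 3–4 at easting≈410826.5 (right), 6–1 at easting≈428240.6 (right) → 2 crossings.
Mesa: 2–3 at easting≈413323.8 (right), 3–4 at easting≈395387.2 (left) → 1 crossing.
Only Mesa has an odd count, so the point is inside Mesa.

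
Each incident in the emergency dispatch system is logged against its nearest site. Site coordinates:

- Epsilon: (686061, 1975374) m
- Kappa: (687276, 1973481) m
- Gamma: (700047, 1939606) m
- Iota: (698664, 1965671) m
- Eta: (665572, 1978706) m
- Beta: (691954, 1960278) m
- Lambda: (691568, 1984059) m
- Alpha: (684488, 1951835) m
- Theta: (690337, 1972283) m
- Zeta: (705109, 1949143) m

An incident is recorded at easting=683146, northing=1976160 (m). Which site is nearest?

Squared distances to each site:
Epsilon: 9115021.000; Kappa: 24233941.000; Gamma: 1621838717.000; Iota: 350827445.000; Eta: 315327592.000; Beta: 329818788.000; Lambda: 133324285.000; Alpha: 593506589.000; Theta: 66741610.000; Zeta: 1212291658.000.
Minimum at Epsilon.

Epsilon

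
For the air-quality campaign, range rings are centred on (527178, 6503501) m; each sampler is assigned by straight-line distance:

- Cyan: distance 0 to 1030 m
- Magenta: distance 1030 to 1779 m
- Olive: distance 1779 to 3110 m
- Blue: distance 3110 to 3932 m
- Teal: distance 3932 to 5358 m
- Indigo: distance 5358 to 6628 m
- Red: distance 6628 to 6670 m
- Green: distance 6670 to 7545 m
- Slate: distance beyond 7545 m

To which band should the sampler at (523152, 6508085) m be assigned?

Indigo

Distance = √((523152−527178)² + (6508085−6503501)²) = √(16208676.000 + 21013056.000) = 6100.962 m.
5358 ≤ 6100.962 < 6628 → Indigo.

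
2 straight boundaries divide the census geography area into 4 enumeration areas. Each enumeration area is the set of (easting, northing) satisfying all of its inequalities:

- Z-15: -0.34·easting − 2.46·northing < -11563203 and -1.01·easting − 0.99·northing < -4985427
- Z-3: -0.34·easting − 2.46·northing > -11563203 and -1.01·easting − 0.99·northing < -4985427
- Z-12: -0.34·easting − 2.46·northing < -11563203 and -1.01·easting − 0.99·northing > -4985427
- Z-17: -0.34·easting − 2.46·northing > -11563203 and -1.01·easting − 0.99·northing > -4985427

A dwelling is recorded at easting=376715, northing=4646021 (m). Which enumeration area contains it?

-0.34·376715 − 2.46·4646021 = -11557294.760, which is > -11563203
-1.01·376715 − 0.99·4646021 = -4980042.940, which is > -4985427
This sign pattern matches Z-17.

Z-17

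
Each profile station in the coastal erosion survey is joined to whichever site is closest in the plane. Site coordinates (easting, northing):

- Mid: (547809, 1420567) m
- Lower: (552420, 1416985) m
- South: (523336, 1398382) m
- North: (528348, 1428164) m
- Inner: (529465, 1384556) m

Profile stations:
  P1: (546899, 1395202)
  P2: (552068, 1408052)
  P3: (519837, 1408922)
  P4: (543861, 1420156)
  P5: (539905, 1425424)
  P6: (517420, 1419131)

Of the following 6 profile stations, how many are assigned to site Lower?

1

P1 → Inner
P2 → Lower
P3 → South
P4 → Mid
P5 → Mid
P6 → North
1 of the 6 goes to Lower.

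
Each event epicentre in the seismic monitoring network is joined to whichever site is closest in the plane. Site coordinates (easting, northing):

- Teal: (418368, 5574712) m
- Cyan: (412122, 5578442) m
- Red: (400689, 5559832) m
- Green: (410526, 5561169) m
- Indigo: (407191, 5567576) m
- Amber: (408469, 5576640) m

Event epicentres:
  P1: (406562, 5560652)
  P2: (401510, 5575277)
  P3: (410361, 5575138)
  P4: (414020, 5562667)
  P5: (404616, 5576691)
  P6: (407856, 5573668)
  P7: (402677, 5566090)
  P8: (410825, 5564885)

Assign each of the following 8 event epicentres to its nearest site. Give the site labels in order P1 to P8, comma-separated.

P1 → Green (d²=15980585.00)
P2 → Amber (d²=50285450.00)
P3 → Amber (d²=5835668.00)
P4 → Green (d²=14452040.00)
P5 → Amber (d²=14848210.00)
P6 → Amber (d²=9208553.00)
P7 → Indigo (d²=22584392.00)
P8 → Green (d²=13898057.00)

Green, Amber, Amber, Green, Amber, Amber, Indigo, Green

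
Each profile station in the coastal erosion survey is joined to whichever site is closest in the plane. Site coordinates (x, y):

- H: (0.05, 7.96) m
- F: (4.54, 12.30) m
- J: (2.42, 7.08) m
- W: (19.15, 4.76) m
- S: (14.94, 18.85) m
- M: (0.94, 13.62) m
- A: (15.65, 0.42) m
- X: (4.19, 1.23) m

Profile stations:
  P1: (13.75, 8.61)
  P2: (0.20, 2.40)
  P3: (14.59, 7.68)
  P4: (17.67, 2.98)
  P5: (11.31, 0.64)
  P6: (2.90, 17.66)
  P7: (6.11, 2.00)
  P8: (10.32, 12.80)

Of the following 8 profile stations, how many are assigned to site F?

P1 → W
P2 → X
P3 → W
P4 → W
P5 → A
P6 → M
P7 → X
P8 → F
1 of the 8 goes to F.

1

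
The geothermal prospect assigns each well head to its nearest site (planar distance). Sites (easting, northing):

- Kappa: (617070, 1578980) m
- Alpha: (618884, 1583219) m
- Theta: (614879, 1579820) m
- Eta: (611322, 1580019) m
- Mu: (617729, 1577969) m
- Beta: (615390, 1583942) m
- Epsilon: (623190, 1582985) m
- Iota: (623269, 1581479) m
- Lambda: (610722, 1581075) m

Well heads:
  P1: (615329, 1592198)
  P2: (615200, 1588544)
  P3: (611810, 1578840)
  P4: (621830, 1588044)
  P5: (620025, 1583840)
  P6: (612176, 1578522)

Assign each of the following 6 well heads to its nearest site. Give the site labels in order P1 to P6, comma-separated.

Beta, Beta, Eta, Epsilon, Alpha, Eta

P1 → Beta (d²=68165257.00)
P2 → Beta (d²=21214504.00)
P3 → Eta (d²=1628185.00)
P4 → Epsilon (d²=27443081.00)
P5 → Alpha (d²=1687522.00)
P6 → Eta (d²=2970325.00)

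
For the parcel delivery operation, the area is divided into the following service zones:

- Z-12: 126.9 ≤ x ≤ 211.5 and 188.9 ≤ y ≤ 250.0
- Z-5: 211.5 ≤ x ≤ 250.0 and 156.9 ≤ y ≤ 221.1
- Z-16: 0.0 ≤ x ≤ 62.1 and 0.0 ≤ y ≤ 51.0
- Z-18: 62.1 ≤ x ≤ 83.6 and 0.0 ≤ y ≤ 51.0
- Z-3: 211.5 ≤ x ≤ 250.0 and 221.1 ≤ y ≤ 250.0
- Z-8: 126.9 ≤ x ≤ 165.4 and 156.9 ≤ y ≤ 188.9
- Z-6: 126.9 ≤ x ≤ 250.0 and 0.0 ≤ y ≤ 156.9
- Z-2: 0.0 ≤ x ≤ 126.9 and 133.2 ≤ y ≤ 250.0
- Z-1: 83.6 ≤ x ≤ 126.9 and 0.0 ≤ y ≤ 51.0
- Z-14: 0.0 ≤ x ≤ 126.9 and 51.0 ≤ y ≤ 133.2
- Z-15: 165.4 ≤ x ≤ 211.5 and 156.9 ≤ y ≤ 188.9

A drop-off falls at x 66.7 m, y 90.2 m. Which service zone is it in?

The point has x = 66.7 and y = 90.2.
Only Z-14 satisfies 0.0 ≤ x ≤ 126.9 and 51.0 ≤ y ≤ 133.2.

Z-14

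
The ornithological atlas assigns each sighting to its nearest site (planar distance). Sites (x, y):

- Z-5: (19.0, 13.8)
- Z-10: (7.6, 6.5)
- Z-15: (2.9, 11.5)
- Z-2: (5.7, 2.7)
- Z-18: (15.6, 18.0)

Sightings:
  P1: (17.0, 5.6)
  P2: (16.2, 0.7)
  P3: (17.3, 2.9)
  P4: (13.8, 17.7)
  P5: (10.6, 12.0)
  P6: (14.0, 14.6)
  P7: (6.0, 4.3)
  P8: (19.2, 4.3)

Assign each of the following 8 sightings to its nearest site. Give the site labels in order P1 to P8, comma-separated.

Z-5, Z-10, Z-10, Z-18, Z-10, Z-18, Z-2, Z-5

P1 → Z-5 (d²=71.24)
P2 → Z-10 (d²=107.60)
P3 → Z-10 (d²=107.05)
P4 → Z-18 (d²=3.33)
P5 → Z-10 (d²=39.25)
P6 → Z-18 (d²=14.12)
P7 → Z-2 (d²=2.65)
P8 → Z-5 (d²=90.29)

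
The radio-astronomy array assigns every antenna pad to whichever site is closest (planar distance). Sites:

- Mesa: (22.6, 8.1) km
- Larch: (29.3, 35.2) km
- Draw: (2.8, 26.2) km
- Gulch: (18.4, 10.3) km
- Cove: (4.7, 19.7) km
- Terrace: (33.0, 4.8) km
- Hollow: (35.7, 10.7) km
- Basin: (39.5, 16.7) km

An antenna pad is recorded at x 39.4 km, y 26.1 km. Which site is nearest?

Basin

Squared distances to each site:
Mesa: 606.240; Larch: 184.820; Draw: 1339.570; Gulch: 690.640; Cove: 1245.050; Terrace: 494.650; Hollow: 250.850; Basin: 88.370.
Minimum at Basin.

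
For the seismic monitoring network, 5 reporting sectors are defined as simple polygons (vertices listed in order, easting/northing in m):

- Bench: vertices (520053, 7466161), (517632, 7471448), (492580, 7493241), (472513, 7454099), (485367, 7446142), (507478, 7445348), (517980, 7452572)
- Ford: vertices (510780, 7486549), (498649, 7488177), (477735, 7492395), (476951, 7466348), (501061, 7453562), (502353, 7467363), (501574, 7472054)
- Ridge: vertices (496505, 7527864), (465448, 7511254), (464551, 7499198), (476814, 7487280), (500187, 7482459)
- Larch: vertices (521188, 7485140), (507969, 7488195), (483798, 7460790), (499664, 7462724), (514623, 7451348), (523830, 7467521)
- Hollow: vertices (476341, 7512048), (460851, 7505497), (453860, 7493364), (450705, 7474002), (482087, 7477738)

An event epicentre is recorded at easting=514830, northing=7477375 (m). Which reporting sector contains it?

Larch

Cast a ray rightward from (514830, 7477375). For each polygon, the edges (by vertex number in listed order) whose endpoints lie on opposite sides of northing = 7477375, where each meets that height, and whether that is right or left of the point:
Bench: 2–3 at easting≈510818.7 (left), 3–4 at easting≈484445.9 (left) → 0 crossings.
Ford: 3–4 at easting≈477282.9 (left), 7–1 at easting≈504953.4 (left) → 0 crossings.
Ridge: no edge straddles that height → 0 crossings.
Larch: 2–3 at easting≈498425.8 (left), 6–1 at easting≈522352.4 (right) → 1 crossing.
Hollow: 3–4 at easting≈451254.6 (left), 4–5 at easting≈479037.8 (left) → 0 crossings.
Only Larch has an odd count, so the point is inside Larch.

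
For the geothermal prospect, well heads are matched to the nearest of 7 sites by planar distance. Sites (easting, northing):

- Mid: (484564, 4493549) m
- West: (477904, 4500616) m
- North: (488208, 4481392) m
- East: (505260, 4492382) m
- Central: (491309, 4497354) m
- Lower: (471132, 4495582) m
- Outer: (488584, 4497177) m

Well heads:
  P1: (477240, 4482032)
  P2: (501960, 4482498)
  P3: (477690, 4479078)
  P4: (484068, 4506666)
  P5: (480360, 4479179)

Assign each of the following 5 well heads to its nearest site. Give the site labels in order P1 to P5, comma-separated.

North, East, North, West, North

P1 → North (d²=120706624.00)
P2 → East (d²=108583456.00)
P3 → North (d²=115982920.00)
P4 → West (d²=74597396.00)
P5 → North (d²=66488473.00)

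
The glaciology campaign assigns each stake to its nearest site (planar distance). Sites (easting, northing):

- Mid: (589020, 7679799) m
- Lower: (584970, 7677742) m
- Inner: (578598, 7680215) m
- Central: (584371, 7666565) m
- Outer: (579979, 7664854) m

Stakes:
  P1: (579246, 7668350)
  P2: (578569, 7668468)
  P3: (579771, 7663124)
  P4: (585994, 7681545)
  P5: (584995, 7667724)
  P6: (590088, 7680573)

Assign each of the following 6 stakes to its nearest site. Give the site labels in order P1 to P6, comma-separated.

Outer, Outer, Outer, Mid, Central, Mid

P1 → Outer (d²=12759305.00)
P2 → Outer (d²=15049096.00)
P3 → Outer (d²=3036164.00)
P4 → Mid (d²=12205192.00)
P5 → Central (d²=1732657.00)
P6 → Mid (d²=1739700.00)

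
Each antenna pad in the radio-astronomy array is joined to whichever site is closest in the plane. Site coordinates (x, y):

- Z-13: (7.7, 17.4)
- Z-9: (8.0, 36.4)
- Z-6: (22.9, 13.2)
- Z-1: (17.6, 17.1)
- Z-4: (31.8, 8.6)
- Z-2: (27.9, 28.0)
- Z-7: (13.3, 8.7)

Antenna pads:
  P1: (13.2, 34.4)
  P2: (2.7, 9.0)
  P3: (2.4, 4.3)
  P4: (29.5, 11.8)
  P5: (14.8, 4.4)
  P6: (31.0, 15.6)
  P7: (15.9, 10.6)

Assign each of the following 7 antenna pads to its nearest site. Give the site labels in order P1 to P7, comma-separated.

Z-9, Z-13, Z-7, Z-4, Z-7, Z-4, Z-7

P1 → Z-9 (d²=31.04)
P2 → Z-13 (d²=95.56)
P3 → Z-7 (d²=138.17)
P4 → Z-4 (d²=15.53)
P5 → Z-7 (d²=20.74)
P6 → Z-4 (d²=49.64)
P7 → Z-7 (d²=10.37)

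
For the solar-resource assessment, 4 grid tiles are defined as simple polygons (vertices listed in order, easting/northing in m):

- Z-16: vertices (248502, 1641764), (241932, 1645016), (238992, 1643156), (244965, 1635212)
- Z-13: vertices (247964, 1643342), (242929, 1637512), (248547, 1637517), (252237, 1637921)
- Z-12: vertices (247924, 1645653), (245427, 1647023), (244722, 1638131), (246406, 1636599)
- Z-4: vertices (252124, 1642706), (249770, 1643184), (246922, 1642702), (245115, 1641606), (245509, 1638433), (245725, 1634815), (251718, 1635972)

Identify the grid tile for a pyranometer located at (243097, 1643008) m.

Cast a ray rightward from (243097, 1643008). For each polygon, the edges (by vertex number in listed order) whose endpoints lie on opposite sides of northing = 1643008, where each meets that height, and whether that is right or left of the point:
Z-16: 1–2 at easting≈245988.8 (right), 3–4 at easting≈239103.3 (left) → 1 crossing.
Z-13: 1–2 at easting≈247675.5 (right), 4–1 at easting≈248227.3 (right) → 2 crossings.
Z-12: 2–3 at easting≈245108.7 (right), 4–1 at easting≈247480.5 (right) → 2 crossings.
Z-4: 1–2 at easting≈250636.7 (right), 2–3 at easting≈248730.1 (right) → 2 crossings.
Only Z-16 has an odd count, so the point is inside Z-16.

Z-16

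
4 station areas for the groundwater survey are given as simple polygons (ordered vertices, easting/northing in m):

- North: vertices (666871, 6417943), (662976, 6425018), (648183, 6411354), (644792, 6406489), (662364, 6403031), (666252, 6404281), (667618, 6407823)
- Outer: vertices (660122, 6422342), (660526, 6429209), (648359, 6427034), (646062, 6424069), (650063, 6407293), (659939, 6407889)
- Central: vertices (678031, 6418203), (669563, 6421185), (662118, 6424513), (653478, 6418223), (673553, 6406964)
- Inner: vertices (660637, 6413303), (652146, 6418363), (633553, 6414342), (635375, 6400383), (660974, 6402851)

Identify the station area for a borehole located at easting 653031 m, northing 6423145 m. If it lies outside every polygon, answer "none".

Cast a ray rightward from (653031, 6423145). For each polygon, the edges (by vertex number in listed order) whose endpoints lie on opposite sides of northing = 6423145, where each meets that height, and whether that is right or left of the point:
North: 1–2 at easting≈664007.1 (right), 2–3 at easting≈660948.2 (right) → 2 crossings.
Outer: 1–2 at easting≈660169.2 (right), 4–5 at easting≈646282.4 (left) → 1 crossing.
Central: 2–3 at easting≈665178.3 (right), 3–4 at easting≈660238.9 (right) → 2 crossings.
Inner: no edge straddles that height → 0 crossings.
Only Outer has an odd count, so the point is inside Outer.

Outer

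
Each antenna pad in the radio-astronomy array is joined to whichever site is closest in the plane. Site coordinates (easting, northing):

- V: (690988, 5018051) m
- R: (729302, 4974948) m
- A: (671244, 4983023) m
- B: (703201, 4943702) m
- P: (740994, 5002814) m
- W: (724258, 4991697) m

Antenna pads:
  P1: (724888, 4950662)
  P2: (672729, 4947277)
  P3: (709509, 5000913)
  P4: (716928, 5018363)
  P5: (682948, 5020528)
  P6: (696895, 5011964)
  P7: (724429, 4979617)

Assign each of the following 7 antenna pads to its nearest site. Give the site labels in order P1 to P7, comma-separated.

B, B, W, V, V, V, R

P1 → B (d²=518767569.00)
P2 → B (d²=941323409.00)
P3 → W (d²=302467657.00)
P4 → V (d²=672980944.00)
P5 → V (d²=70777129.00)
P6 → V (d²=71944218.00)
P7 → R (d²=45545690.00)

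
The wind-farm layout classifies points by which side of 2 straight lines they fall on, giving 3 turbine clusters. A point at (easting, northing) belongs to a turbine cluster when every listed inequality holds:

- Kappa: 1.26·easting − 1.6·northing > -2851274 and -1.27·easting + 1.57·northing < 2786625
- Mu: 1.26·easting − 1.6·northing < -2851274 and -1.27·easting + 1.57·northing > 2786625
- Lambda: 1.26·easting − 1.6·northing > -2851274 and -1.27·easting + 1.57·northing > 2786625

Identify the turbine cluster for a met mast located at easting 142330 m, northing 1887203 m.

1.26·142330 − 1.6·1887203 = -2840189.000, which is > -2851274
-1.27·142330 + 1.57·1887203 = 2782149.610, which is < 2786625
This sign pattern matches Kappa.

Kappa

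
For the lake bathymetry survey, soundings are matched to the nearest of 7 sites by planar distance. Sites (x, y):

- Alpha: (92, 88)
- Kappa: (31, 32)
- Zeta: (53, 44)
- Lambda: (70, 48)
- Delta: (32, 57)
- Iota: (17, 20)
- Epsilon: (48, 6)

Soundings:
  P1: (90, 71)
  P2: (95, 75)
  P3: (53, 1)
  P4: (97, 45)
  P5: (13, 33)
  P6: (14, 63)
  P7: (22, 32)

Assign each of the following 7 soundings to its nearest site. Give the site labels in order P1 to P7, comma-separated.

Alpha, Alpha, Epsilon, Lambda, Iota, Delta, Kappa

P1 → Alpha (d²=293.00)
P2 → Alpha (d²=178.00)
P3 → Epsilon (d²=50.00)
P4 → Lambda (d²=738.00)
P5 → Iota (d²=185.00)
P6 → Delta (d²=360.00)
P7 → Kappa (d²=81.00)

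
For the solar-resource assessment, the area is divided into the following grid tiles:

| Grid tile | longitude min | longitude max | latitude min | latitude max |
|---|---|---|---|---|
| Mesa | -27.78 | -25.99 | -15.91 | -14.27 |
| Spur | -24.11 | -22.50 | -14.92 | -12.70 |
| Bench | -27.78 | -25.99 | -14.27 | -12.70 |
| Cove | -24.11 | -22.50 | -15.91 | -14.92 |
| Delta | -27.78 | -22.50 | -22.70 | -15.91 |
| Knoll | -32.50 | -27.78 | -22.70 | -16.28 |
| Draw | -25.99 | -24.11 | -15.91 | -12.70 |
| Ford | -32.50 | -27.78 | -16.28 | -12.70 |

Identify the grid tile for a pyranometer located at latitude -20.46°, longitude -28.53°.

The point has longitude = -28.53 and latitude = -20.46.
Only Knoll satisfies -32.50 ≤ longitude ≤ -27.78 and -22.70 ≤ latitude ≤ -16.28.

Knoll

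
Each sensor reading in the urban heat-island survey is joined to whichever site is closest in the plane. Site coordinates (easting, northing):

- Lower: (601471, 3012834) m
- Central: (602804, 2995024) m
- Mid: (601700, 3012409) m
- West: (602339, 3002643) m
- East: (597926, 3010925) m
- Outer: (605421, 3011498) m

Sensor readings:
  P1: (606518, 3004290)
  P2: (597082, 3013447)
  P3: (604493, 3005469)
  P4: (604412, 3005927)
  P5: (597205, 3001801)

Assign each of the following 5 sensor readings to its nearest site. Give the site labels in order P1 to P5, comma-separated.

West, East, West, West, West

P1 → West (d²=20176650.00)
P2 → East (d²=7072820.00)
P3 → West (d²=12625992.00)
P4 → West (d²=15081985.00)
P5 → West (d²=27066920.00)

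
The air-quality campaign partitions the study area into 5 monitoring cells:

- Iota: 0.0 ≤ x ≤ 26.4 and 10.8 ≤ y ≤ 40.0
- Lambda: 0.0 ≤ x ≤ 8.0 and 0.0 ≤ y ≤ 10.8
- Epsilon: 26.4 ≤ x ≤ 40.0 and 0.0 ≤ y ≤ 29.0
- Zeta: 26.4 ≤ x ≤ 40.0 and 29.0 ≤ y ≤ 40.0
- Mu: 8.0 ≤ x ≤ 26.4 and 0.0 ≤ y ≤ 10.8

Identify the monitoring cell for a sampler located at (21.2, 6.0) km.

Mu

The point has x = 21.2 and y = 6.0.
Only Mu satisfies 8.0 ≤ x ≤ 26.4 and 0.0 ≤ y ≤ 10.8.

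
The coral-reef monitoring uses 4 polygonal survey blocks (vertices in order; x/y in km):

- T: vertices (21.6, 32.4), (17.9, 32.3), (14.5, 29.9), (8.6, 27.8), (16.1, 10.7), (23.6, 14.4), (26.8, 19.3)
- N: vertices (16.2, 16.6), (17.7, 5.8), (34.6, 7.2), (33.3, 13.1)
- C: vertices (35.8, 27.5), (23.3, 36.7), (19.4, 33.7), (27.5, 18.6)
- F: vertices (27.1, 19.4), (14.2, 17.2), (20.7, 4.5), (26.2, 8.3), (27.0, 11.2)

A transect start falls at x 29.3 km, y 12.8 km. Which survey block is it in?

N

Cast a ray rightward from (29.3, 12.8). For each polygon, the edges (by vertex number in listed order) whose endpoints lie on opposite sides of y = 12.8, where each meets that height, and whether that is right or left of the point:
T: 4–5 at x≈15.18 (left), 5–6 at x≈20.36 (left) → 0 crossings.
N: 1–2 at x≈16.73 (left), 3–4 at x≈33.37 (right) → 1 crossing.
C: no edge straddles that height → 0 crossings.
F: 2–3 at x≈16.45 (left), 5–1 at x≈27.02 (left) → 0 crossings.
Only N has an odd count, so the point is inside N.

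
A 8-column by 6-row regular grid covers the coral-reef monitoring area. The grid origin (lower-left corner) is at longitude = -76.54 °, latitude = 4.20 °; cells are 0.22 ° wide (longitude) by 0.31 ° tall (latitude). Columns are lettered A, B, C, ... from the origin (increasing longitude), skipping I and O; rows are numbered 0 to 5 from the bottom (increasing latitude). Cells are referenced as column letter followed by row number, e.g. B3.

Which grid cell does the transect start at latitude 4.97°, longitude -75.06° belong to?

G2

Column index: ⌊(-75.06 − -76.54) / 0.22⌋ = ⌊6.727⌋ = 6 → column G
Row offset from origin: ⌊(4.97 − 4.20) / 0.31⌋ = ⌊2.484⌋ = 2 → row 2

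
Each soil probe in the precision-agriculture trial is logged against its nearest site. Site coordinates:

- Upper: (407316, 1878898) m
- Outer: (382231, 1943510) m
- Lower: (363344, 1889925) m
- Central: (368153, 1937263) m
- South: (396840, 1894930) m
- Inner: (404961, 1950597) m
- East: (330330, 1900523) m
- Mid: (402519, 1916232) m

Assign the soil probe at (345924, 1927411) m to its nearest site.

Central

Squared distances to each site:
Upper: 6122488833.000; Outer: 1577376050.000; Lower: 1708656596.000; Central: 591190345.000; South: 3647454417.000; Inner: 4022957965.000; East: 966137380.000; Mid: 3327964066.000.
Minimum at Central.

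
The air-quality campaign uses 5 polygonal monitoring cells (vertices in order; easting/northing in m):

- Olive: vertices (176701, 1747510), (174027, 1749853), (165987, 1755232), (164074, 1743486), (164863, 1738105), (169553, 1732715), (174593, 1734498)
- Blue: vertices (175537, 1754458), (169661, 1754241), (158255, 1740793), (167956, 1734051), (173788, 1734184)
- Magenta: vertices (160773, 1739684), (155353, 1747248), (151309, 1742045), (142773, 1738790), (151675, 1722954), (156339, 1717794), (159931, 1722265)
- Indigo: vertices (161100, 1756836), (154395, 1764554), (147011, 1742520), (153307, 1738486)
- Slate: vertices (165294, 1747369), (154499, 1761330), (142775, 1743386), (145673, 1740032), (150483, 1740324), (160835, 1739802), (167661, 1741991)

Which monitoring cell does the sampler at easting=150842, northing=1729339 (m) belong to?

Magenta

Cast a ray rightward from (150842, 1729339). For each polygon, the edges (by vertex number in listed order) whose endpoints lie on opposite sides of northing = 1729339, where each meets that height, and whether that is right or left of the point:
Olive: no edge straddles that height → 0 crossings.
Blue: no edge straddles that height → 0 crossings.
Magenta: 4–5 at easting≈148085.8 (left), 7–1 at easting≈160272.9 (right) → 1 crossing.
Indigo: no edge straddles that height → 0 crossings.
Slate: no edge straddles that height → 0 crossings.
Only Magenta has an odd count, so the point is inside Magenta.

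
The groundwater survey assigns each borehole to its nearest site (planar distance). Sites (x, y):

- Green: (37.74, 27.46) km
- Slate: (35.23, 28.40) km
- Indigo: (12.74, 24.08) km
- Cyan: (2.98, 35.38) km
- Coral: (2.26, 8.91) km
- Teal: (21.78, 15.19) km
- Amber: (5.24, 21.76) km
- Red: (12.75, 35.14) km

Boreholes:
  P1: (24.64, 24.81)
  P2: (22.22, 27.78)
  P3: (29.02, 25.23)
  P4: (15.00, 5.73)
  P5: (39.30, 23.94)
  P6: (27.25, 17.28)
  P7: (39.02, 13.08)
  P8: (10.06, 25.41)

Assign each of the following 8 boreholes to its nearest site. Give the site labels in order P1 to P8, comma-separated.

Teal, Indigo, Slate, Teal, Green, Teal, Green, Indigo

P1 → Teal (d²=100.72)
P2 → Indigo (d²=103.56)
P3 → Slate (d²=48.61)
P4 → Teal (d²=135.46)
P5 → Green (d²=14.82)
P6 → Teal (d²=34.29)
P7 → Green (d²=208.42)
P8 → Indigo (d²=8.95)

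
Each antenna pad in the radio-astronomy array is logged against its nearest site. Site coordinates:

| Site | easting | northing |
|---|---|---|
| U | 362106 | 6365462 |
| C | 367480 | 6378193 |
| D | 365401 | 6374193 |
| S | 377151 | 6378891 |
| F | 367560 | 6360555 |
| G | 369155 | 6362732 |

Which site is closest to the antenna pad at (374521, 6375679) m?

S

Squared distances to each site:
U: 258519314.000; C: 55895877.000; D: 85382596.000; S: 17233844.000; F: 277190897.000; G: 196418765.000.
Minimum at S.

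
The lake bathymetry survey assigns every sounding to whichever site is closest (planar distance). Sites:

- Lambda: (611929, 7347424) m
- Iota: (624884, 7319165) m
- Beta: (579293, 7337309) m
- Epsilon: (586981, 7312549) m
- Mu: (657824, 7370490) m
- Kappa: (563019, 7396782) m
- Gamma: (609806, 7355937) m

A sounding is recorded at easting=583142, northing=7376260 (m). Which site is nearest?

Kappa

Squared distances to each site:
Lambda: 1660206265.000; Iota: 5002233589.000; Beta: 1531995202.000; Epsilon: 4073829442.000; Mu: 5610694024.000; Kappa: 826087613.000; Gamma: 1123993225.000.
Minimum at Kappa.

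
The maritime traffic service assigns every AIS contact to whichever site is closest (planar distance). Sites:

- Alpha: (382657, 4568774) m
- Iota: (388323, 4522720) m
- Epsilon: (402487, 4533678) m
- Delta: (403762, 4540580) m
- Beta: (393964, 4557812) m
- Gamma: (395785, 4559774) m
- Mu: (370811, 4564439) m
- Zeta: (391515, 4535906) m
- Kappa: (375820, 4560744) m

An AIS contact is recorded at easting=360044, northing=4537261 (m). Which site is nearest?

Kappa

Squared distances to each site:
Alpha: 1504416938.000; Iota: 1011142522.000; Epsilon: 1814246138.000; Delta: 1922279285.000; Beta: 1572910001.000; Gamma: 1784254250.000; Mu: 854571973.000; Zeta: 992259866.000; Kappa: 800333465.000.
Minimum at Kappa.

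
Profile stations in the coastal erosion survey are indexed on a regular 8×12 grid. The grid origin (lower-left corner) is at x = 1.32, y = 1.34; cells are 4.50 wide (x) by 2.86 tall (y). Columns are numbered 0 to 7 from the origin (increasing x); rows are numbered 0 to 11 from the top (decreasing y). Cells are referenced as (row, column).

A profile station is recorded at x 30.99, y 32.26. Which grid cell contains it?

(1, 6)

Column index: ⌊(30.99 − 1.32) / 4.50⌋ = ⌊6.593⌋ = 6
Row offset from origin: ⌊(32.26 − 1.34) / 2.86⌋ = ⌊10.811⌋ = 10 → row 1 (counted from top)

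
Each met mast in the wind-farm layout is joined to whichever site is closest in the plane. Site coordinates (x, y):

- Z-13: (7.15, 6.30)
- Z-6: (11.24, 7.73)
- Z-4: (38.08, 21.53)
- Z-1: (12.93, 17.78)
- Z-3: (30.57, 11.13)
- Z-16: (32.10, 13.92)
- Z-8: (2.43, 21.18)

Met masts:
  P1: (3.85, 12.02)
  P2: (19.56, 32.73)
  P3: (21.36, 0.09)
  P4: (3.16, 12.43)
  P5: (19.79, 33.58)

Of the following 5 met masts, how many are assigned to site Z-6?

P1 → Z-13
P2 → Z-1
P3 → Z-6
P4 → Z-13
P5 → Z-1
1 of the 5 goes to Z-6.

1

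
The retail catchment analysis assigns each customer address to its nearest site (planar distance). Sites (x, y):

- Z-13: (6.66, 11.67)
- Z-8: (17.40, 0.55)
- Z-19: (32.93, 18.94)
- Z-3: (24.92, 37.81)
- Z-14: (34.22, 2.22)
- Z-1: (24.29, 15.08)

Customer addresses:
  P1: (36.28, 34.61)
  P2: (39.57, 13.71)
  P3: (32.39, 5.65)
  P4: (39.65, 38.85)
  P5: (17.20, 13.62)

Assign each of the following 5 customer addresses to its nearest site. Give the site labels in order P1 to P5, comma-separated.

P1 → Z-3 (d²=139.29)
P2 → Z-19 (d²=71.44)
P3 → Z-14 (d²=15.11)
P4 → Z-3 (d²=218.05)
P5 → Z-1 (d²=52.40)

Z-3, Z-19, Z-14, Z-3, Z-1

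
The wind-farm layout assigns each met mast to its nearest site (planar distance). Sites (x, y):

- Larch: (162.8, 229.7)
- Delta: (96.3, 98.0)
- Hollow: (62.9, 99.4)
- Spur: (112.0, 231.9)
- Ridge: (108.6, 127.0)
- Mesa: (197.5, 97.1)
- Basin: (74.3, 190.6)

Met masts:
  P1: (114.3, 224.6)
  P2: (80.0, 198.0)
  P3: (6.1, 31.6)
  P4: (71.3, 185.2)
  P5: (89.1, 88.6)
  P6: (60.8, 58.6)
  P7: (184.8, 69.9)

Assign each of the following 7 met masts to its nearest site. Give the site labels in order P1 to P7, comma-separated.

P1 → Spur (d²=58.58)
P2 → Basin (d²=87.25)
P3 → Hollow (d²=7823.08)
P4 → Basin (d²=38.16)
P5 → Delta (d²=140.20)
P6 → Hollow (d²=1669.05)
P7 → Mesa (d²=901.13)

Spur, Basin, Hollow, Basin, Delta, Hollow, Mesa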